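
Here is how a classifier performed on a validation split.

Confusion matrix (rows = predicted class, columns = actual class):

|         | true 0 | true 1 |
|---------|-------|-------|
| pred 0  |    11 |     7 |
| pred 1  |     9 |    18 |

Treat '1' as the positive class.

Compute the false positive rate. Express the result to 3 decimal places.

0.450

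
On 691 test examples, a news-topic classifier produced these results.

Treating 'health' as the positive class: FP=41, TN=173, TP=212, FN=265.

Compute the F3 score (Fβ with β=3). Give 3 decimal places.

Fβ = (1+β²)·TP / ((1+β²)·TP + β²·FN + FP), with β²=9
= 10·212 / (10·212 + 9·265 + 41) = 0.466

0.466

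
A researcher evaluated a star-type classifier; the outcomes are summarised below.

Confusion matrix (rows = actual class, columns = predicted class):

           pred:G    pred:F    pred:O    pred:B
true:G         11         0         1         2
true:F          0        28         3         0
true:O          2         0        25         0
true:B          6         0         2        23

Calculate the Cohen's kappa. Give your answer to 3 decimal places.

0.790

Observed agreement pₒ = trace/N = 87/103 = 0.8447
Expected agreement pₑ = Σ (rowᵢ·colᵢ)/N² = (14·19 + 31·28 + 27·31 + 31·25)/103² = 0.2588
κ = (pₒ − pₑ)/(1 − pₑ) = (0.8447 − 0.2588)/(1 − 0.2588) = 0.790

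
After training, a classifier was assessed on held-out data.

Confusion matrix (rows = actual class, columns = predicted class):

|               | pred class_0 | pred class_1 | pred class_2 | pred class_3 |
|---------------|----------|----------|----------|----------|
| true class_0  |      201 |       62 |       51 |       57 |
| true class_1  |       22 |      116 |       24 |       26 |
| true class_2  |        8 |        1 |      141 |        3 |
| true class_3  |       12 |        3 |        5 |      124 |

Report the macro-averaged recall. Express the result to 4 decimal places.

Per-class recall (TP/(TP+FN)):
  class_0: TP=201, FN=62+51+57=170 → 201/371 = 0.54178
  class_1: TP=116, FN=22+24+26=72 → 116/188 = 0.61702
  class_2: TP=141, FN=8+1+3=12 → 141/153 = 0.92157
  class_3: TP=124, FN=12+3+5=20 → 124/144 = 0.86111
Macro-recall = mean = (0.54178 + 0.61702 + 0.92157 + 0.86111) / 4 = 0.7354

0.7354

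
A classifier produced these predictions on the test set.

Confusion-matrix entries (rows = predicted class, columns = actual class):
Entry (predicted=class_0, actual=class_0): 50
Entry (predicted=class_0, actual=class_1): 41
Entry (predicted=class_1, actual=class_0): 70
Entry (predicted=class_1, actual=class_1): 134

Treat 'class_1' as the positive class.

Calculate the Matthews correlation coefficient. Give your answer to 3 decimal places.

0.194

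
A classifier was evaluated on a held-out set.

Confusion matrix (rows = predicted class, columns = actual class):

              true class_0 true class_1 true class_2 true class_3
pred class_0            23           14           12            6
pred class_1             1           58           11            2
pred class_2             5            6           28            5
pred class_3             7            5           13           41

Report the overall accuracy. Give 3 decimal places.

0.633

Accuracy = trace / total = (23+58+28+41=150) / 237 = 150/237 = 0.633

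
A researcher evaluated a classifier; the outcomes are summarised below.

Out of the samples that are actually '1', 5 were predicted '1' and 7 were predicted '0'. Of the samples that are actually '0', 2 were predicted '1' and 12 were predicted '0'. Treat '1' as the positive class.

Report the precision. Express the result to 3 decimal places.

0.714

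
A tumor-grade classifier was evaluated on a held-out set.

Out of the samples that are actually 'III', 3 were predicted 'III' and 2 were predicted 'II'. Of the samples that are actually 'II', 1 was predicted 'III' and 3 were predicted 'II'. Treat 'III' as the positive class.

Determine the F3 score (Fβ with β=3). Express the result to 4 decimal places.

Fβ = (1+β²)·TP / ((1+β²)·TP + β²·FN + FP), with β²=9
= 10·3 / (10·3 + 9·2 + 1) = 0.6122

0.6122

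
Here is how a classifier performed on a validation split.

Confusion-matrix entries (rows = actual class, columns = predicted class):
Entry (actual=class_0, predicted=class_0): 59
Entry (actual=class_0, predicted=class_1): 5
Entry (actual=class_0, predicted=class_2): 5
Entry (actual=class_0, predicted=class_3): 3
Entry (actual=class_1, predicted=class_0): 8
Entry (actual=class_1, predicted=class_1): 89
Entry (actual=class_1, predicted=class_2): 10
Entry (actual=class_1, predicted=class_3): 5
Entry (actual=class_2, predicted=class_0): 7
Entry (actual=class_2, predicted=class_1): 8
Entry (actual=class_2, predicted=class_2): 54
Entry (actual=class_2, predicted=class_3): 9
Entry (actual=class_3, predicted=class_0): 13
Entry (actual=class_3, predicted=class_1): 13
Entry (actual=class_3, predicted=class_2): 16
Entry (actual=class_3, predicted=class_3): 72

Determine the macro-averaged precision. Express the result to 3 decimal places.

Per-class precision (TP/(TP+FP)):
  class_0: TP=59, FP=8+7+13=28 → 59/87 = 0.6782
  class_1: TP=89, FP=5+8+13=26 → 89/115 = 0.7739
  class_2: TP=54, FP=5+10+16=31 → 54/85 = 0.6353
  class_3: TP=72, FP=3+5+9=17 → 72/89 = 0.8090
Macro-precision = mean = (0.6782 + 0.7739 + 0.6353 + 0.8090) / 4 = 0.724

0.724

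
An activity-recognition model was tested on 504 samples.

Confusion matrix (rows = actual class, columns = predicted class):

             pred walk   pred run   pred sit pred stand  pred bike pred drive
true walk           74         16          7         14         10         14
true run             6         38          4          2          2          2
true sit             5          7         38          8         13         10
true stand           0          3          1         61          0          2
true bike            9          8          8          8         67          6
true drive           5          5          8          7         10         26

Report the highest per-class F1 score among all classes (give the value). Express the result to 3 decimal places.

Per-class F1 score (2·TP/(2·TP+FP+FN)):
  walk: TP=74, FP=6+5+0+9+5=25, FN=16+7+14+10+14=61 → 148/234 = 0.6325
  run: TP=38, FP=16+7+3+8+5=39, FN=6+4+2+2+2=16 → 76/131 = 0.5802
  sit: TP=38, FP=7+4+1+8+8=28, FN=5+7+8+13+10=43 → 76/147 = 0.5170
  stand: TP=61, FP=14+2+8+8+7=39, FN=0+3+1+0+2=6 → 122/167 = 0.7305
  bike: TP=67, FP=10+2+13+0+10=35, FN=9+8+8+8+6=39 → 134/208 = 0.6442
  drive: TP=26, FP=14+2+10+2+6=34, FN=5+5+8+7+10=35 → 52/121 = 0.4298
Highest is class 'stand' with F1 score = 0.731.

0.731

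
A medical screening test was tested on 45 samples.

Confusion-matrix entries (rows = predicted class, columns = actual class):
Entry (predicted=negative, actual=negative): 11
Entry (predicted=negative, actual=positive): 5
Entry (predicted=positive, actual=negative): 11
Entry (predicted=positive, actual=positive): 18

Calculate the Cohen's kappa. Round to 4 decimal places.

0.2843

Observed agreement pₒ = trace/N = 29/45 = 0.64444
Expected agreement pₑ = Σ (rowᵢ·colᵢ)/N² = (22·16 + 23·29)/45² = 0.50321
κ = (pₒ − pₑ)/(1 − pₑ) = (0.64444 − 0.50321)/(1 − 0.50321) = 0.2843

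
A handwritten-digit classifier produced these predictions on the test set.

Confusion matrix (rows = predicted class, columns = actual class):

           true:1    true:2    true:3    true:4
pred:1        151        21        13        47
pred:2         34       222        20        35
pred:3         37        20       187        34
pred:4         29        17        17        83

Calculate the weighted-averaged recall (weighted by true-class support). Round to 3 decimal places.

0.665

Per-class recall (TP/(TP+FN)):
  1: TP=151, FN=34+37+29=100 → 151/251 = 0.6016
  2: TP=222, FN=21+20+17=58 → 222/280 = 0.7929
  3: TP=187, FN=13+20+17=50 → 187/237 = 0.7890
  4: TP=83, FN=47+35+34=116 → 83/199 = 0.4171
Weighted-recall = Σ (supportᵢ/N)·recallᵢ with N=967: (251/967)·0.6016 + (280/967)·0.7929 + (237/967)·0.7890 + (199/967)·0.4171 = 0.665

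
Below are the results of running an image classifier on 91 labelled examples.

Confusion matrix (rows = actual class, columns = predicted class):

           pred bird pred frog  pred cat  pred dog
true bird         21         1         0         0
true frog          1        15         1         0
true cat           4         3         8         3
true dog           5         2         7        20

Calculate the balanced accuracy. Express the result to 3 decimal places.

Balanced accuracy = mean of per-class recall.
  bird: recall = 21/22 = 0.9545
  frog: recall = 15/17 = 0.8824
  cat: recall = 8/18 = 0.4444
  dog: recall = 20/34 = 0.5882
Mean = (0.9545 + 0.8824 + 0.4444 + 0.5882) / 4 = 0.717

0.717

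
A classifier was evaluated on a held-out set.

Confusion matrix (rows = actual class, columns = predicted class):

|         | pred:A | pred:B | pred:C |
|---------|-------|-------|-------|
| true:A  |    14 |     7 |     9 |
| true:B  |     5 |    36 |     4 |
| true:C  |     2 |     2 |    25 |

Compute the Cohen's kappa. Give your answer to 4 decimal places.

0.5727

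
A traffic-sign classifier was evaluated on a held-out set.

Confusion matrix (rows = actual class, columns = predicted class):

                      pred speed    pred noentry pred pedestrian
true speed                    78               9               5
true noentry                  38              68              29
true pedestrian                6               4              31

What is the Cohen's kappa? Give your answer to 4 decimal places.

Observed agreement pₒ = trace/N = 177/268 = 0.66045
Expected agreement pₑ = Σ (rowᵢ·colᵢ)/N² = (92·122 + 135·81 + 41·65)/268² = 0.34562
κ = (pₒ − pₑ)/(1 − pₑ) = (0.66045 − 0.34562)/(1 − 0.34562) = 0.4811

0.4811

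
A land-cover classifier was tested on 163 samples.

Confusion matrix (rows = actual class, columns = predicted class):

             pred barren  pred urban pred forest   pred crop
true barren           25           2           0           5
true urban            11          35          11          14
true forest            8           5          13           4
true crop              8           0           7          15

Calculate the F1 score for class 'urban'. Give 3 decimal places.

0.619

One-vs-rest for 'urban': TP = diagonal; FP = other classes predicted 'urban'; FN = 'urban' predicted as other.
F1 score = 2·TP/(2·TP+FP+FN).
urban: TP=35, FP=2+5+0=7, FN=11+11+14=36 → 70/113 = 0.6195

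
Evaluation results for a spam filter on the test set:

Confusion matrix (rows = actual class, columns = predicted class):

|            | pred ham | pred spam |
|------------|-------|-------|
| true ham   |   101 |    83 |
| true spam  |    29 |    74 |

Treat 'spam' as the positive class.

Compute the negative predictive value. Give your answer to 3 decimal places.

0.777

NPV = TN/(TN+FN) = 101/(101+29) = 0.777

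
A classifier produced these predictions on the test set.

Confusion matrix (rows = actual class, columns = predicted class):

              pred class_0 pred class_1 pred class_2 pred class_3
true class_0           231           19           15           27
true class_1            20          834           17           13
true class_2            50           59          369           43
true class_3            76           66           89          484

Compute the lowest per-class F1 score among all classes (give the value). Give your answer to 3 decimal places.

0.691

Per-class F1 score (2·TP/(2·TP+FP+FN)):
  class_0: TP=231, FP=20+50+76=146, FN=19+15+27=61 → 462/669 = 0.6906
  class_1: TP=834, FP=19+59+66=144, FN=20+17+13=50 → 1668/1862 = 0.8958
  class_2: TP=369, FP=15+17+89=121, FN=50+59+43=152 → 738/1011 = 0.7300
  class_3: TP=484, FP=27+13+43=83, FN=76+66+89=231 → 968/1282 = 0.7551
Lowest is class 'class_0' with F1 score = 0.691.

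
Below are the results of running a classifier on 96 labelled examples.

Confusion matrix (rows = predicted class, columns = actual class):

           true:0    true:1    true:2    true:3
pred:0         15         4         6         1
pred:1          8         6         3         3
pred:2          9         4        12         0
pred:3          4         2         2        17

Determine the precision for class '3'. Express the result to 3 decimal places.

precision = TP/(TP+FP).
3: TP=17, FP=4+2+2=8 → 17/25 = 0.6800

0.680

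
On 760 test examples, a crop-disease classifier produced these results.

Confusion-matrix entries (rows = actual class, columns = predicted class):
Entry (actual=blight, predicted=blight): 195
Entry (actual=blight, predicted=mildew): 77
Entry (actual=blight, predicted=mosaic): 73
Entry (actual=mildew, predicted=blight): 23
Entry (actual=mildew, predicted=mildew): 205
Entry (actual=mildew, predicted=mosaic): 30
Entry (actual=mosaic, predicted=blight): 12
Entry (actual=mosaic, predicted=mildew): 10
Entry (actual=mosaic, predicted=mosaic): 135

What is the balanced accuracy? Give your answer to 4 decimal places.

Balanced accuracy = mean of per-class recall.
  blight: recall = 195/345 = 0.56522
  mildew: recall = 205/258 = 0.79457
  mosaic: recall = 135/157 = 0.85987
Mean = (0.56522 + 0.79457 + 0.85987) / 3 = 0.7399

0.7399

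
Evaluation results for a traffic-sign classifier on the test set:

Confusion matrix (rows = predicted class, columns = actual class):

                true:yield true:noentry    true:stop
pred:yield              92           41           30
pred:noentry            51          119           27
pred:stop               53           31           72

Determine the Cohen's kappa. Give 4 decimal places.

Observed agreement pₒ = trace/N = 283/516 = 0.54845
Expected agreement pₑ = Σ (rowᵢ·colᵢ)/N² = (196·163 + 191·197 + 129·156)/516² = 0.33689
κ = (pₒ − pₑ)/(1 − pₑ) = (0.54845 − 0.33689)/(1 − 0.33689) = 0.3190

0.3190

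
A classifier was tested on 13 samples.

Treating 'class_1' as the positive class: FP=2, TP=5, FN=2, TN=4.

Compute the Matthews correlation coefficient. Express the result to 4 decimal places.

MCC = (TP·TN − FP·FN) / √((TP+FP)(TP+FN)(TN+FP)(TN+FN))
Numerator = 5·4 − 2·2 = 16
Denominator = √(7·7·6·6) = √1764 = 42.0000
MCC = 16 / 42.0000 = 0.3810

0.3810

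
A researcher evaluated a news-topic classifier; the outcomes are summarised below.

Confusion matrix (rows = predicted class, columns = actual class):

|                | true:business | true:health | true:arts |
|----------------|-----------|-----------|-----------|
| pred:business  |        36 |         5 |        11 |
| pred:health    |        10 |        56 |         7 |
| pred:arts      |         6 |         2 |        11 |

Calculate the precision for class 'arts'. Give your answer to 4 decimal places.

Treat 'arts' as positive and all other classes as negative.
precision = TP/(TP+FP).
arts: TP=11, FP=6+2=8 → 11/19 = 0.57895

0.5789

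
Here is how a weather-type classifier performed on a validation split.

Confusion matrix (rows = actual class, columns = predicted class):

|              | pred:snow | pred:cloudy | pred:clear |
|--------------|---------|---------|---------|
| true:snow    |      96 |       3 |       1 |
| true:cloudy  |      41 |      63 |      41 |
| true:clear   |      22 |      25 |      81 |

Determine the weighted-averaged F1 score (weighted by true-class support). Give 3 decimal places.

0.628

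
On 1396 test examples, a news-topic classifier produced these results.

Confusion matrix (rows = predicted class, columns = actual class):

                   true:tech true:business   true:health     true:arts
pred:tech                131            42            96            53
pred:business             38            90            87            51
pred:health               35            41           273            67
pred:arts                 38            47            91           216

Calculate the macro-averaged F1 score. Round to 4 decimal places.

Per-class F1 score (2·TP/(2·TP+FP+FN)):
  tech: TP=131, FP=42+96+53=191, FN=38+35+38=111 → 262/564 = 0.46454
  business: TP=90, FP=38+87+51=176, FN=42+41+47=130 → 180/486 = 0.37037
  health: TP=273, FP=35+41+67=143, FN=96+87+91=274 → 546/963 = 0.56698
  arts: TP=216, FP=38+47+91=176, FN=53+51+67=171 → 432/779 = 0.55456
Macro-F1 score = mean = (0.46454 + 0.37037 + 0.56698 + 0.55456) / 4 = 0.4891

0.4891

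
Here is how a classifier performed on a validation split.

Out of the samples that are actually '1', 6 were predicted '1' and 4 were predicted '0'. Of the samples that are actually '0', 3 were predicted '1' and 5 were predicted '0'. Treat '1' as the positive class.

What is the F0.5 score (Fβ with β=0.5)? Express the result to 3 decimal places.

0.652

Fβ = (1+β²)·TP / ((1+β²)·TP + β²·FN + FP), with β²=1/4
= 1.25·6 / (1.25·6 + 0.25·4 + 3) = 0.652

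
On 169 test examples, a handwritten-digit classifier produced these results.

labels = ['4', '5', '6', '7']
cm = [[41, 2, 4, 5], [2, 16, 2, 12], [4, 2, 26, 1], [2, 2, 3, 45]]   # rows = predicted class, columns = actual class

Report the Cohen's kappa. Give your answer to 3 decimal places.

0.668

Observed agreement pₒ = trace/N = 128/169 = 0.7574
Expected agreement pₑ = Σ (rowᵢ·colᵢ)/N² = (49·52 + 22·32 + 35·33 + 63·52)/169² = 0.2690
κ = (pₒ − pₑ)/(1 − pₑ) = (0.7574 − 0.2690)/(1 − 0.2690) = 0.668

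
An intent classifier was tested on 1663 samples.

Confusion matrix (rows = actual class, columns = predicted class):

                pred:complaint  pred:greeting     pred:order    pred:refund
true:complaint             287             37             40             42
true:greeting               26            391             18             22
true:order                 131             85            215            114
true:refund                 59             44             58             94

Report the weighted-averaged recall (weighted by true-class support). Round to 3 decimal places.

Per-class recall (TP/(TP+FN)):
  complaint: TP=287, FN=37+40+42=119 → 287/406 = 0.7069
  greeting: TP=391, FN=26+18+22=66 → 391/457 = 0.8556
  order: TP=215, FN=131+85+114=330 → 215/545 = 0.3945
  refund: TP=94, FN=59+44+58=161 → 94/255 = 0.3686
Weighted-recall = Σ (supportᵢ/N)·recallᵢ with N=1663: (406/1663)·0.7069 + (457/1663)·0.8556 + (545/1663)·0.3945 + (255/1663)·0.3686 = 0.594

0.594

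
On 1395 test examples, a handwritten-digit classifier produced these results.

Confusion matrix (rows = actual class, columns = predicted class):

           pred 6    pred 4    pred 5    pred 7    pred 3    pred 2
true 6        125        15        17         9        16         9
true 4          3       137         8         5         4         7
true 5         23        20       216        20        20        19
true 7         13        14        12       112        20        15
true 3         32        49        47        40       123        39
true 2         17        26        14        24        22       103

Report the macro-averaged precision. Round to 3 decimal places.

0.578

Per-class precision (TP/(TP+FP)):
  6: TP=125, FP=3+23+13+32+17=88 → 125/213 = 0.5869
  4: TP=137, FP=15+20+14+49+26=124 → 137/261 = 0.5249
  5: TP=216, FP=17+8+12+47+14=98 → 216/314 = 0.6879
  7: TP=112, FP=9+5+20+40+24=98 → 112/210 = 0.5333
  3: TP=123, FP=16+4+20+20+22=82 → 123/205 = 0.6000
  2: TP=103, FP=9+7+19+15+39=89 → 103/192 = 0.5365
Macro-precision = mean = (0.5869 + 0.5249 + 0.6879 + 0.5333 + 0.6000 + 0.5365) / 6 = 0.578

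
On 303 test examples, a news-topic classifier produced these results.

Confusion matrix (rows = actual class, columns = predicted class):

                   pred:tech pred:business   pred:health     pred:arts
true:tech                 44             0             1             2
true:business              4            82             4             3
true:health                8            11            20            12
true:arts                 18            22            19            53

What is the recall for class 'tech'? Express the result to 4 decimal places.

0.9362

recall = TP/(TP+FN).
tech: TP=44, FN=0+1+2=3 → 44/47 = 0.93617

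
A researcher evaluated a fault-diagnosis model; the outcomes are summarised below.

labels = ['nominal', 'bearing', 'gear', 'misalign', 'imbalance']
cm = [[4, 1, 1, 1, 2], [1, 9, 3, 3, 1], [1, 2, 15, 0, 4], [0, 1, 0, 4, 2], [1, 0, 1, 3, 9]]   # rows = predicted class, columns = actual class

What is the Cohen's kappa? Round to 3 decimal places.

0.479

Observed agreement pₒ = trace/N = 41/69 = 0.5942
Expected agreement pₑ = Σ (rowᵢ·colᵢ)/N² = (7·9 + 13·17 + 20·22 + 11·7 + 18·14)/69² = 0.2212
κ = (pₒ − pₑ)/(1 − pₑ) = (0.5942 − 0.2212)/(1 − 0.2212) = 0.479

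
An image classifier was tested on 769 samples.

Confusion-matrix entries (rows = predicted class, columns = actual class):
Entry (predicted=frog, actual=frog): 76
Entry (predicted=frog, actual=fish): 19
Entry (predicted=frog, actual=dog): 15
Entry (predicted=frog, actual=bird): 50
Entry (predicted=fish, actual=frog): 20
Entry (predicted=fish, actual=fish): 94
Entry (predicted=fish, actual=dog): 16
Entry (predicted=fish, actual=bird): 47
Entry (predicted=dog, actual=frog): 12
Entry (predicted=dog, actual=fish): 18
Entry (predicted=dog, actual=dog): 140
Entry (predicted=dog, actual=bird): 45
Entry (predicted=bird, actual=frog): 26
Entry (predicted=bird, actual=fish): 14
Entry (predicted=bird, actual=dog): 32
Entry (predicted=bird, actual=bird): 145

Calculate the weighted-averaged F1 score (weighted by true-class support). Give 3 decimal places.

0.592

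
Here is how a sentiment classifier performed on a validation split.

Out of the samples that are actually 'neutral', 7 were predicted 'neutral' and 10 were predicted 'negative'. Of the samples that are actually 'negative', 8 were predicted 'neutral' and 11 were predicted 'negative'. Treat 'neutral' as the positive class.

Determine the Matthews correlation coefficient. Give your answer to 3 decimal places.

MCC = (TP·TN − FP·FN) / √((TP+FP)(TP+FN)(TN+FP)(TN+FN))
Numerator = 7·11 − 8·10 = -3
Denominator = √(15·17·19·21) = √101745 = 318.9749
MCC = -3 / 318.9749 = -0.009

-0.009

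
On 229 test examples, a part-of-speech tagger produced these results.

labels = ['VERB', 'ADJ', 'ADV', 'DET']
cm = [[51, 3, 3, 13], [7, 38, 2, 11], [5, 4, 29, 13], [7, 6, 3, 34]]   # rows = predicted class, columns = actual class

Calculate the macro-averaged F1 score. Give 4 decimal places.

Per-class F1 score (2·TP/(2·TP+FP+FN)):
  VERB: TP=51, FP=3+3+13=19, FN=7+5+7=19 → 102/140 = 0.72857
  ADJ: TP=38, FP=7+2+11=20, FN=3+4+6=13 → 76/109 = 0.69725
  ADV: TP=29, FP=5+4+13=22, FN=3+2+3=8 → 58/88 = 0.65909
  DET: TP=34, FP=7+6+3=16, FN=13+11+13=37 → 68/121 = 0.56198
Macro-F1 score = mean = (0.72857 + 0.69725 + 0.65909 + 0.56198) / 4 = 0.6617

0.6617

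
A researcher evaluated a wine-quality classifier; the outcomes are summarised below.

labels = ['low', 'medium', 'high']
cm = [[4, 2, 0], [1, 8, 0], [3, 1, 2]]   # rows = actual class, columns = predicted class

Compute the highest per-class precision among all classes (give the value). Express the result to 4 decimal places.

1.0000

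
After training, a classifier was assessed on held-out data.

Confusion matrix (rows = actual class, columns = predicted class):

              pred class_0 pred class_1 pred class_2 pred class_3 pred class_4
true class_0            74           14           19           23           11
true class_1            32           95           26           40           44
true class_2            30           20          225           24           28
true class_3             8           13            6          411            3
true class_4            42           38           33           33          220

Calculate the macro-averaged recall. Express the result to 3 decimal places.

Per-class recall (TP/(TP+FN)):
  class_0: TP=74, FN=14+19+23+11=67 → 74/141 = 0.5248
  class_1: TP=95, FN=32+26+40+44=142 → 95/237 = 0.4008
  class_2: TP=225, FN=30+20+24+28=102 → 225/327 = 0.6881
  class_3: TP=411, FN=8+13+6+3=30 → 411/441 = 0.9320
  class_4: TP=220, FN=42+38+33+33=146 → 220/366 = 0.6011
Macro-recall = mean = (0.5248 + 0.4008 + 0.6881 + 0.9320 + 0.6011) / 5 = 0.629

0.629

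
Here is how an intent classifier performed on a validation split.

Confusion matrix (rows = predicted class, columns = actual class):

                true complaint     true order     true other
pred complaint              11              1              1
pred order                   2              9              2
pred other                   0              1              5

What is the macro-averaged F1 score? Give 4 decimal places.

Per-class F1 score (2·TP/(2·TP+FP+FN)):
  complaint: TP=11, FP=1+1=2, FN=2+0=2 → 22/26 = 0.84615
  order: TP=9, FP=2+2=4, FN=1+1=2 → 18/24 = 0.75000
  other: TP=5, FP=0+1=1, FN=1+2=3 → 10/14 = 0.71429
Macro-F1 score = mean = (0.84615 + 0.75000 + 0.71429) / 3 = 0.7701

0.7701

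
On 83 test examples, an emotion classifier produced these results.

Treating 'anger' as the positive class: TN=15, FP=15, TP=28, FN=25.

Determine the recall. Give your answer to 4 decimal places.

0.5283

Recall = TP/(TP+FN) = 28/(28+25) = 28/53 = 0.5283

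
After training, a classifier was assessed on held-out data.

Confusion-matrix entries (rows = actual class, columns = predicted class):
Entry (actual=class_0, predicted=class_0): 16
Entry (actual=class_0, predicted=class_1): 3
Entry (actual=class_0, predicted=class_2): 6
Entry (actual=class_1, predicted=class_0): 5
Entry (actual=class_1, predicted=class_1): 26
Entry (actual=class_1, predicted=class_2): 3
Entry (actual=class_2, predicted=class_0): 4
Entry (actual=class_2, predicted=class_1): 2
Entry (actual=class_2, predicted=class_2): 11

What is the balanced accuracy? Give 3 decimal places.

Balanced accuracy = mean of per-class recall.
  class_0: recall = 16/25 = 0.6400
  class_1: recall = 26/34 = 0.7647
  class_2: recall = 11/17 = 0.6471
Mean = (0.6400 + 0.7647 + 0.6471) / 3 = 0.684

0.684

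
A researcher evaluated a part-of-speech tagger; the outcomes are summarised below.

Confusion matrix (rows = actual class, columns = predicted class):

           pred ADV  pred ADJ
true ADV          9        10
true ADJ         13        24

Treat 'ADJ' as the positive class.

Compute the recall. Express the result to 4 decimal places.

0.6486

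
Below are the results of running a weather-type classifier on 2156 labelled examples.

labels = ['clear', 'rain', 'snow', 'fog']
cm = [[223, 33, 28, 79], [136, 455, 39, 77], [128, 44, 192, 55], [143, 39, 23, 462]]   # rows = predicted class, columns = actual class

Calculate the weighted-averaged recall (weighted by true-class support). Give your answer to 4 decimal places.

Per-class recall (TP/(TP+FN)):
  clear: TP=223, FN=136+128+143=407 → 223/630 = 0.35397
  rain: TP=455, FN=33+44+39=116 → 455/571 = 0.79685
  snow: TP=192, FN=28+39+23=90 → 192/282 = 0.68085
  fog: TP=462, FN=79+77+55=211 → 462/673 = 0.68648
Weighted-recall = Σ (supportᵢ/N)·recallᵢ with N=2156: (630/2156)·0.35397 + (571/2156)·0.79685 + (282/2156)·0.68085 + (673/2156)·0.68648 = 0.6178

0.6178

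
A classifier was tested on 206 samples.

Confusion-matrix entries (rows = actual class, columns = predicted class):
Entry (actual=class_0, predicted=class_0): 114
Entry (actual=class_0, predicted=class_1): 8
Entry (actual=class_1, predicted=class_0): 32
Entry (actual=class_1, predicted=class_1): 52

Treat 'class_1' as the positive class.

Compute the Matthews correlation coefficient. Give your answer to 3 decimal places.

0.599

MCC = (TP·TN − FP·FN) / √((TP+FP)(TP+FN)(TN+FP)(TN+FN))
Numerator = 52·114 − 8·32 = 5672
Denominator = √(60·84·122·146) = √89772480 = 9474.8340
MCC = 5672 / 9474.8340 = 0.599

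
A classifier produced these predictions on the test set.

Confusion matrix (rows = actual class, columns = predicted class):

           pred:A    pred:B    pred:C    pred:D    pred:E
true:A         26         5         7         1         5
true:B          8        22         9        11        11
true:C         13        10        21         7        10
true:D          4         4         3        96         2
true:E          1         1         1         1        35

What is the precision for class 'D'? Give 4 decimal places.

0.8276

One-vs-rest for 'D': TP = diagonal; FP = other classes predicted 'D'; FN = 'D' predicted as other.
precision = TP/(TP+FP).
D: TP=96, FP=1+11+7+1=20 → 96/116 = 0.82759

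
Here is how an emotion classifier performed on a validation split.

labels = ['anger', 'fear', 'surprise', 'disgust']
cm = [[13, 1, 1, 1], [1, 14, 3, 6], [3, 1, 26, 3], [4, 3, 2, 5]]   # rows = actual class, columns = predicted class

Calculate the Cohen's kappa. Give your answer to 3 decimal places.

0.542

Observed agreement pₒ = trace/N = 58/87 = 0.6667
Expected agreement pₑ = Σ (rowᵢ·colᵢ)/N² = (16·21 + 24·19 + 33·32 + 14·15)/87² = 0.2719
κ = (pₒ − pₑ)/(1 − pₑ) = (0.6667 − 0.2719)/(1 − 0.2719) = 0.542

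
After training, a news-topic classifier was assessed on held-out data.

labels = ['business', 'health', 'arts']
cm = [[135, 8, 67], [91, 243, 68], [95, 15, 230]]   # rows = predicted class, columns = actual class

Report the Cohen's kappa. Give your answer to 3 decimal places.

0.461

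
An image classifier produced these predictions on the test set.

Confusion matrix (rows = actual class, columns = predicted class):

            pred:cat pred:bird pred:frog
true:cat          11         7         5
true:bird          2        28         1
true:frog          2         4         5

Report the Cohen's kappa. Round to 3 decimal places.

Observed agreement pₒ = trace/N = 44/65 = 0.6769
Expected agreement pₑ = Σ (rowᵢ·colᵢ)/N² = (23·15 + 31·39 + 11·11)/65² = 0.3964
κ = (pₒ − pₑ)/(1 − pₑ) = (0.6769 − 0.3964)/(1 − 0.3964) = 0.465

0.465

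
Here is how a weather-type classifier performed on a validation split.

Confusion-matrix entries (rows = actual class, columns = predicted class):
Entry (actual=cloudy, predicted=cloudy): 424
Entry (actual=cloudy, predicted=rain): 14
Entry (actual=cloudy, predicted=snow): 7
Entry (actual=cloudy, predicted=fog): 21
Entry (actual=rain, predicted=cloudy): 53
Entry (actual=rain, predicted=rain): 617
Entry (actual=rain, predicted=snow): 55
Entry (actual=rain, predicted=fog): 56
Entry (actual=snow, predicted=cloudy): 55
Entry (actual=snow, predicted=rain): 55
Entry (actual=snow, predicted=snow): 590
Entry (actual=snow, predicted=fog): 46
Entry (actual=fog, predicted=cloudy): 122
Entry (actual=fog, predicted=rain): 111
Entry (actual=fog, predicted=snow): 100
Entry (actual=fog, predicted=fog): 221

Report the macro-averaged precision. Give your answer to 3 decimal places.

0.712

Per-class precision (TP/(TP+FP)):
  cloudy: TP=424, FP=53+55+122=230 → 424/654 = 0.6483
  rain: TP=617, FP=14+55+111=180 → 617/797 = 0.7742
  snow: TP=590, FP=7+55+100=162 → 590/752 = 0.7846
  fog: TP=221, FP=21+56+46=123 → 221/344 = 0.6424
Macro-precision = mean = (0.6483 + 0.7742 + 0.7846 + 0.6424) / 4 = 0.712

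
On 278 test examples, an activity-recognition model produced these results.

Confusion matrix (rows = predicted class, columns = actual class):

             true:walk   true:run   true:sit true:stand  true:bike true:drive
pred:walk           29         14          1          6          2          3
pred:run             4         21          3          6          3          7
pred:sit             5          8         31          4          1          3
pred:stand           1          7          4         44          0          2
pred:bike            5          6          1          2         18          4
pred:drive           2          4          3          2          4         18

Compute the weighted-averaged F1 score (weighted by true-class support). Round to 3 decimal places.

Per-class F1 score (2·TP/(2·TP+FP+FN)):
  walk: TP=29, FP=14+1+6+2+3=26, FN=4+5+1+5+2=17 → 58/101 = 0.5743
  run: TP=21, FP=4+3+6+3+7=23, FN=14+8+7+6+4=39 → 42/104 = 0.4038
  sit: TP=31, FP=5+8+4+1+3=21, FN=1+3+4+1+3=12 → 62/95 = 0.6526
  stand: TP=44, FP=1+7+4+0+2=14, FN=6+6+4+2+2=20 → 88/122 = 0.7213
  bike: TP=18, FP=5+6+1+2+4=18, FN=2+3+1+0+4=10 → 36/64 = 0.5625
  drive: TP=18, FP=2+4+3+2+4=15, FN=3+7+3+2+4=19 → 36/70 = 0.5143
Weighted-F1 score = Σ (supportᵢ/N)·F1 scoreᵢ with N=278: (46/278)·0.5743 + (60/278)·0.4038 + (43/278)·0.6526 + (64/278)·0.7213 + (28/278)·0.5625 + (37/278)·0.5143 = 0.574

0.574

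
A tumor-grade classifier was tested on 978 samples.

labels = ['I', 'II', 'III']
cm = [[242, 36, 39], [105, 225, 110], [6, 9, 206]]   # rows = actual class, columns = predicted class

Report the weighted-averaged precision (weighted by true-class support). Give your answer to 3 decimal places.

0.728

Per-class precision (TP/(TP+FP)):
  I: TP=242, FP=105+6=111 → 242/353 = 0.6856
  II: TP=225, FP=36+9=45 → 225/270 = 0.8333
  III: TP=206, FP=39+110=149 → 206/355 = 0.5803
Weighted-precision = Σ (supportᵢ/N)·precisionᵢ with N=978: (317/978)·0.6856 + (440/978)·0.8333 + (221/978)·0.5803 = 0.728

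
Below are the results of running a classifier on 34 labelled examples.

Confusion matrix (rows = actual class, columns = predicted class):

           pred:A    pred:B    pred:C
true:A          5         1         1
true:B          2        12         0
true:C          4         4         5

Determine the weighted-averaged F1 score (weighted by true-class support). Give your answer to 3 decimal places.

0.634

Per-class F1 score (2·TP/(2·TP+FP+FN)):
  A: TP=5, FP=2+4=6, FN=1+1=2 → 10/18 = 0.5556
  B: TP=12, FP=1+4=5, FN=2+0=2 → 24/31 = 0.7742
  C: TP=5, FP=1+0=1, FN=4+4=8 → 10/19 = 0.5263
Weighted-F1 score = Σ (supportᵢ/N)·F1 scoreᵢ with N=34: (7/34)·0.5556 + (14/34)·0.7742 + (13/34)·0.5263 = 0.634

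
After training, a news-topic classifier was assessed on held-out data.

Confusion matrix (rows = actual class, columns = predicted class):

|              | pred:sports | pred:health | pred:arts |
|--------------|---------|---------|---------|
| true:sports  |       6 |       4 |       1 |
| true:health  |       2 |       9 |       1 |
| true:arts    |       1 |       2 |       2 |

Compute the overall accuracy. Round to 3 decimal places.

0.607

Accuracy = trace / total = (6+9+2=17) / 28 = 17/28 = 0.607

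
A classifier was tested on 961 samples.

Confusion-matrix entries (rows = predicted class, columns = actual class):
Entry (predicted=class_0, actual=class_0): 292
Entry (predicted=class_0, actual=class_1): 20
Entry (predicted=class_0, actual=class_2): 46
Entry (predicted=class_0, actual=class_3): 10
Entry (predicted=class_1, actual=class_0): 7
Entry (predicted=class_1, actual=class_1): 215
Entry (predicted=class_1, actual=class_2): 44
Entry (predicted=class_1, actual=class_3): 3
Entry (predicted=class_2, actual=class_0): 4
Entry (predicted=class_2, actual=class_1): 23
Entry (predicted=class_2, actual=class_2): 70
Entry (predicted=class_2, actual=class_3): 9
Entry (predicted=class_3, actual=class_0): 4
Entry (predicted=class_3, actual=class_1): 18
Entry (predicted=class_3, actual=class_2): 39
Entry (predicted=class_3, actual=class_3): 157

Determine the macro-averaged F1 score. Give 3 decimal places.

0.726

Per-class F1 score (2·TP/(2·TP+FP+FN)):
  class_0: TP=292, FP=20+46+10=76, FN=7+4+4=15 → 584/675 = 0.8652
  class_1: TP=215, FP=7+44+3=54, FN=20+23+18=61 → 430/545 = 0.7890
  class_2: TP=70, FP=4+23+9=36, FN=46+44+39=129 → 140/305 = 0.4590
  class_3: TP=157, FP=4+18+39=61, FN=10+3+9=22 → 314/397 = 0.7909
Macro-F1 score = mean = (0.8652 + 0.7890 + 0.4590 + 0.7909) / 4 = 0.726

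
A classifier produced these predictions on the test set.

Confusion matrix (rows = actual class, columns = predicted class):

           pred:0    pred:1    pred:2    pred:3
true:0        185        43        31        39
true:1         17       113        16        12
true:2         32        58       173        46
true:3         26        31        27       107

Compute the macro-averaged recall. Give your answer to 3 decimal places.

Per-class recall (TP/(TP+FN)):
  0: TP=185, FN=43+31+39=113 → 185/298 = 0.6208
  1: TP=113, FN=17+16+12=45 → 113/158 = 0.7152
  2: TP=173, FN=32+58+46=136 → 173/309 = 0.5599
  3: TP=107, FN=26+31+27=84 → 107/191 = 0.5602
Macro-recall = mean = (0.6208 + 0.7152 + 0.5599 + 0.5602) / 4 = 0.614

0.614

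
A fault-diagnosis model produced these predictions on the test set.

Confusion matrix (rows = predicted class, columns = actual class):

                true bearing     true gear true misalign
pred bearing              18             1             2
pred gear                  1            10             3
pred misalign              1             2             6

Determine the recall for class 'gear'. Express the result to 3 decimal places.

Treat 'gear' as positive and all other classes as negative.
recall = TP/(TP+FN).
gear: TP=10, FN=1+2=3 → 10/13 = 0.7692

0.769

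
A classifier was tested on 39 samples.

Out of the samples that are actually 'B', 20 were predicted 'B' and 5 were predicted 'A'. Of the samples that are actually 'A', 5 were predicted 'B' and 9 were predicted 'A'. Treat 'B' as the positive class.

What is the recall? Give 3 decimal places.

Recall = TP/(TP+FN) = 20/(20+5) = 20/25 = 0.800

0.800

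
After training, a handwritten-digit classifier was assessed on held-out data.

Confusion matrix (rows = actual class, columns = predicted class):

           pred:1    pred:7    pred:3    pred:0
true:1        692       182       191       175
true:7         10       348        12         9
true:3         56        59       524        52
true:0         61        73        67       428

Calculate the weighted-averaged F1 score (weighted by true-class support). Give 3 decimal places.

0.677

Per-class F1 score (2·TP/(2·TP+FP+FN)):
  1: TP=692, FP=10+56+61=127, FN=182+191+175=548 → 1384/2059 = 0.6722
  7: TP=348, FP=182+59+73=314, FN=10+12+9=31 → 696/1041 = 0.6686
  3: TP=524, FP=191+12+67=270, FN=56+59+52=167 → 1048/1485 = 0.7057
  0: TP=428, FP=175+9+52=236, FN=61+73+67=201 → 856/1293 = 0.6620
Weighted-F1 score = Σ (supportᵢ/N)·F1 scoreᵢ with N=2939: (1240/2939)·0.6722 + (379/2939)·0.6686 + (691/2939)·0.7057 + (629/2939)·0.6620 = 0.677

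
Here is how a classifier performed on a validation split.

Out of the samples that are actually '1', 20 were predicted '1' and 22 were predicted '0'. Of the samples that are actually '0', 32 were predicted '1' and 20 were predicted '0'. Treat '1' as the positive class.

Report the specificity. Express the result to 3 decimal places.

Specificity = TN/(TN+FP) = 20/(20+32) = 0.385

0.385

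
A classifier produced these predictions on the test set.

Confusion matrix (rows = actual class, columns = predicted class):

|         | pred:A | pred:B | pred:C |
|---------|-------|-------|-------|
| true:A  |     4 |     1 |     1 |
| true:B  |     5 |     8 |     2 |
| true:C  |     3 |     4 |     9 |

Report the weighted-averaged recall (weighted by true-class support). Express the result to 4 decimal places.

0.5676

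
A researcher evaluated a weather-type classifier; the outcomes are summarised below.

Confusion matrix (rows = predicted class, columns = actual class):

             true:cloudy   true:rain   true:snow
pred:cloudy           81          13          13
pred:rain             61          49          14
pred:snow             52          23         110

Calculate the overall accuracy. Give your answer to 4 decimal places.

Accuracy = trace / total = (81+49+110=240) / 416 = 240/416 = 0.5769

0.5769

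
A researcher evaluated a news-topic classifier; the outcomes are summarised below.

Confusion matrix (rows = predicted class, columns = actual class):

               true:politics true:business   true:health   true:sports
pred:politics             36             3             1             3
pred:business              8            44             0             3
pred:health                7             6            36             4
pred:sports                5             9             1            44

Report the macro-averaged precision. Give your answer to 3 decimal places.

0.766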